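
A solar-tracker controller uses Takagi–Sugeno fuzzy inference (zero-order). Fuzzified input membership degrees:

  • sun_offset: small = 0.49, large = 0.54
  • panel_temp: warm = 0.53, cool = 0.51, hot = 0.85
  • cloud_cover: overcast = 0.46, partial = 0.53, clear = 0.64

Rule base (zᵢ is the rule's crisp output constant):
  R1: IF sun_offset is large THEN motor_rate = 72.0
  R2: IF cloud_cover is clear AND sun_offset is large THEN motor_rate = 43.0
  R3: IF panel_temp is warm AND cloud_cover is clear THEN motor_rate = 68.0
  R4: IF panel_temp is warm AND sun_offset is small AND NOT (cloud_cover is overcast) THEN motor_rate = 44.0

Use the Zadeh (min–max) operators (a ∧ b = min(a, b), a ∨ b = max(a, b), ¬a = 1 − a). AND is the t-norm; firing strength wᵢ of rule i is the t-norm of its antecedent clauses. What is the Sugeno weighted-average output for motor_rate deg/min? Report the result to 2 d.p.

57.00

R1 (z=72.0): large=0.54 → w = 0.54
R2 (z=43.0): clear=0.64, large=0.54; AND[min(a, b)] → w = 0.54
R3 (z=68.0): warm=0.53, clear=0.64; AND[min(a, b)] → w = 0.53
R4 (z=44.0): warm=0.53, small=0.49, ¬overcast=1−0.46=0.54; AND[min(a, b)] → w = 0.49
Weighted average = (0.54·72.0 + 0.54·43.0 + 0.53·68.0 + 0.49·44.0) / (0.54 + 0.54 + 0.53 + 0.49)
  = 119.7000 / 2.1000 = 57.00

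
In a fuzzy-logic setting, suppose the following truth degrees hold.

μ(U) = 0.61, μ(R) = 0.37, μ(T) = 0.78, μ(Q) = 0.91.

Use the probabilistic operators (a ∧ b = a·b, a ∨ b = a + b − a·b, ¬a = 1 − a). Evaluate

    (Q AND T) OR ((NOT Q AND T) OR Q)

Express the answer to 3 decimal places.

0.976

Q AND T = a·b on (0.9100, 0.7800) = 0.7098
NOT Q = 1 − 0.9100 = 0.0900
NOT Q AND T = a·b on (0.0900, 0.7800) = 0.0702
(NOT Q AND T) OR Q = a + b − a·b on (0.0702, 0.9100) = 0.9163
(Q AND T) OR ((NOT Q AND T) OR Q) = a + b − a·b on (0.7098, 0.9163) = 0.9757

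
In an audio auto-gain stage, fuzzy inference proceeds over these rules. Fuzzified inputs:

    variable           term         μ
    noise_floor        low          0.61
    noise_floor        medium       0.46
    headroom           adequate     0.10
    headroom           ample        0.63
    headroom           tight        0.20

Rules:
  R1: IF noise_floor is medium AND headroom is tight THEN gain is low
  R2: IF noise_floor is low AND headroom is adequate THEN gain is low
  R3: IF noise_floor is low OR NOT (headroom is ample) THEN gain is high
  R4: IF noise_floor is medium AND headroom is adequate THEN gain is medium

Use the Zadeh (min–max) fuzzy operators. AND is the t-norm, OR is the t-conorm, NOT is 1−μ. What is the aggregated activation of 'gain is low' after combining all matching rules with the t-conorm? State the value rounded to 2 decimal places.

0.20

R1: medium=0.46, tight=0.20; AND[min(a, b)] → w = 0.20
R2: low=0.61, adequate=0.10; AND[min(a, b)] → w = 0.10
R3: low=0.61, ¬ample=1−0.63=0.37; OR[max(a, b)] → w = 0.61
R4: medium=0.46, adequate=0.10; AND[min(a, b)] → w = 0.10
Rules with consequent 'low': {R1, R2} → strengths 0.20, 0.10
Aggregate via t-conorm [max(a, b)]: 0.20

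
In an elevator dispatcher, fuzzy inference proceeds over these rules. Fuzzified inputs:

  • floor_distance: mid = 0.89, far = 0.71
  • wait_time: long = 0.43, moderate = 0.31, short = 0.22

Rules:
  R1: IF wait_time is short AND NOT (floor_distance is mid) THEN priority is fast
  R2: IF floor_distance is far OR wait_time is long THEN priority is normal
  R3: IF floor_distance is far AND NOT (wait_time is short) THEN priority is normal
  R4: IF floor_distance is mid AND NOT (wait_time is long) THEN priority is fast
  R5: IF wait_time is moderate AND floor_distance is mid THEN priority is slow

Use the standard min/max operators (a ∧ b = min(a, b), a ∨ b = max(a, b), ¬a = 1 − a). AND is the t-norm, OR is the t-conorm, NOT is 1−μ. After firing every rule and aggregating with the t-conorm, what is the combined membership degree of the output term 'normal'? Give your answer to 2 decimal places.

0.71

R1: short=0.22, ¬mid=1−0.89=0.11; AND[min(a, b)] → w = 0.11
R2: far=0.71, long=0.43; OR[max(a, b)] → w = 0.71
R3: far=0.71, ¬short=1−0.22=0.78; AND[min(a, b)] → w = 0.71
R4: mid=0.89, ¬long=1−0.43=0.57; AND[min(a, b)] → w = 0.57
R5: moderate=0.31, mid=0.89; AND[min(a, b)] → w = 0.31
Rules with consequent 'normal': {R2, R3} → strengths 0.71, 0.71
Aggregate via t-conorm [max(a, b)]: 0.71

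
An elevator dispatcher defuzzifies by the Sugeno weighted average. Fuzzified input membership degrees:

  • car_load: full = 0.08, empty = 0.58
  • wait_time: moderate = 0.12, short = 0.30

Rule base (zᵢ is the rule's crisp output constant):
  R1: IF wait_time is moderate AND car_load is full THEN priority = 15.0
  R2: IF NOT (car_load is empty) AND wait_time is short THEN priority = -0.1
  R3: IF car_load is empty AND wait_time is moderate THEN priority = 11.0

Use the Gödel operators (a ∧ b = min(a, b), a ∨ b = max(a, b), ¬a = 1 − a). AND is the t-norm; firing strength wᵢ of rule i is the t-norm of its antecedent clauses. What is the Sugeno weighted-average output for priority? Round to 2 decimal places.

R1 (z=15.0): moderate=0.12, full=0.08; AND[min(a, b)] → w = 0.08
R2 (z=-0.1): ¬empty=1−0.58=0.42, short=0.30; AND[min(a, b)] → w = 0.30
R3 (z=11.0): empty=0.58, moderate=0.12; AND[min(a, b)] → w = 0.12
Weighted average = (0.08·15.0 + 0.30·-0.1 + 0.12·11.0) / (0.08 + 0.30 + 0.12)
  = 2.4900 / 0.5000 = 4.98

4.98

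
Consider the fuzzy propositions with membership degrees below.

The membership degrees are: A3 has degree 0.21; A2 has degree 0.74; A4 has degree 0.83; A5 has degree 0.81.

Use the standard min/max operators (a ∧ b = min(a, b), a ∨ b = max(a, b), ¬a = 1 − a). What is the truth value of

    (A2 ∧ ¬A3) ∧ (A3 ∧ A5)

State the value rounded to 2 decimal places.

¬A3 = 1 − 0.21 = 0.79
A2 ∧ ¬A3 = min(a, b) on (0.74, 0.79) = 0.74
A3 ∧ A5 = min(a, b) on (0.21, 0.81) = 0.21
(A2 ∧ ¬A3) ∧ (A3 ∧ A5) = min(a, b) on (0.74, 0.21) = 0.21

0.21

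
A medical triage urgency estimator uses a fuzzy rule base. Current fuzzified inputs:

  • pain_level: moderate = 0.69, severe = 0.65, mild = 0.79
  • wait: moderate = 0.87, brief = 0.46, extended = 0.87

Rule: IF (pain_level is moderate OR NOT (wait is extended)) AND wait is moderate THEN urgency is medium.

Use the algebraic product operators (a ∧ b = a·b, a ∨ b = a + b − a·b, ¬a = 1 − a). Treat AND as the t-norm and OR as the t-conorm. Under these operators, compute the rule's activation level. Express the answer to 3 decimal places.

0.635

firing strength: (moderate=0.69 OR ¬extended=1−0.87=0.13) = 0.7303; AND[a·b] with moderate=0.87 → w = 0.6354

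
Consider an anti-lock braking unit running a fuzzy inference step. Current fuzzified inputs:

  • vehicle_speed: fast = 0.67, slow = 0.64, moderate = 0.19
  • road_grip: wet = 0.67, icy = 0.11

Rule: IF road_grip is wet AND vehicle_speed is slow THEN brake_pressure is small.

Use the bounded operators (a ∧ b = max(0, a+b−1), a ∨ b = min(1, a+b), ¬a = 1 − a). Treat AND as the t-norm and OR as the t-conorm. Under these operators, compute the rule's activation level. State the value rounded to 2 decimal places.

0.31

firing strength: wet=0.67, slow=0.64; AND[max(0, a+b−1)] → w = 0.31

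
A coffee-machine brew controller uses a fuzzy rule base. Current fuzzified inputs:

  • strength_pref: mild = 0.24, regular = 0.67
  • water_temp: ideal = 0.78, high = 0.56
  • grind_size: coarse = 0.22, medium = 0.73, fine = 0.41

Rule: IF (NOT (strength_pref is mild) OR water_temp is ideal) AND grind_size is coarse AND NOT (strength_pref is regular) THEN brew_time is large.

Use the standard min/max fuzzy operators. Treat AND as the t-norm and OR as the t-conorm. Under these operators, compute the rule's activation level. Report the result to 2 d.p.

firing strength: (¬mild=1−0.24=0.76 OR ideal=0.78) = 0.78; AND[min(a, b)] with coarse=0.22, ¬regular=1−0.67=0.33 → w = 0.22

0.22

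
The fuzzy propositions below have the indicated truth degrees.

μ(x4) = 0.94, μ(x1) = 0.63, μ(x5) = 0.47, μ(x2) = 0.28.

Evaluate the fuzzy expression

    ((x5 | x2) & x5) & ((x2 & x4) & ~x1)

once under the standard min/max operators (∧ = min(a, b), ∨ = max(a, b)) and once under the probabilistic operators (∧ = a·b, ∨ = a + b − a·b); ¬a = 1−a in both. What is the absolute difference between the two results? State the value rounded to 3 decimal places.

Under standard min/max:
  x5 | x2 = max(a, b) on (0.47, 0.28) = 0.47
  (x5 | x2) & x5 = min(a, b) on (0.47, 0.47) = 0.47
  x2 & x4 = min(a, b) on (0.28, 0.94) = 0.28
  ~x1 = 1 − 0.63 = 0.37
  (x2 & x4) & ~x1 = min(a, b) on (0.28, 0.37) = 0.28
  ((x5 | x2) & x5) & ((x2 & x4) & ~x1) = min(a, b) on (0.47, 0.28) = 0.28
  → value = 0.2800
Under probabilistic:
  x5 | x2 = a + b − a·b on (0.4700, 0.2800) = 0.6184
  (x5 | x2) & x5 = a·b on (0.6184, 0.4700) = 0.2906
  x2 & x4 = a·b on (0.2800, 0.9400) = 0.2632
  ~x1 = 1 − 0.6300 = 0.3700
  (x2 & x4) & ~x1 = a·b on (0.2632, 0.3700) = 0.0974
  ((x5 | x2) & x5) & ((x2 & x4) & ~x1) = a·b on (0.2906, 0.0974) = 0.0283
  → value = 0.0283
|0.2800 − 0.0283| = 0.252

0.252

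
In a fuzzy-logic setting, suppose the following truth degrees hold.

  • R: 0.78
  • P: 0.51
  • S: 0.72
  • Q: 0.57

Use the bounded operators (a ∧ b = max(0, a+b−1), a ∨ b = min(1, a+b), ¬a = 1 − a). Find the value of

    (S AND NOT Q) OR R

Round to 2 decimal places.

NOT Q = 1 − 0.57 = 0.43
S AND NOT Q = max(0, a+b−1) on (0.72, 0.43) = 0.15
(S AND NOT Q) OR R = min(1, a+b) on (0.15, 0.78) = 0.93

0.93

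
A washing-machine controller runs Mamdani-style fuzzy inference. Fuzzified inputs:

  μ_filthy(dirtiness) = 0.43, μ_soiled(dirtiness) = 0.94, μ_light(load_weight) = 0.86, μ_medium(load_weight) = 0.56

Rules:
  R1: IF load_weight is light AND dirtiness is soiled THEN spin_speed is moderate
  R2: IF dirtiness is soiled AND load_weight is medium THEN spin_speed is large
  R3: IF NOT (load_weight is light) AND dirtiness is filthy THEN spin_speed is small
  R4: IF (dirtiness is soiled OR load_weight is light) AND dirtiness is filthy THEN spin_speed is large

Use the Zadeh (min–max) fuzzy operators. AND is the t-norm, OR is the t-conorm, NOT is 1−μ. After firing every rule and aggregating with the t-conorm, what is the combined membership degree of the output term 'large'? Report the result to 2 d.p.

0.56

R1: light=0.86, soiled=0.94; AND[min(a, b)] → w = 0.86
R2: soiled=0.94, medium=0.56; AND[min(a, b)] → w = 0.56
R3: ¬light=1−0.86=0.14, filthy=0.43; AND[min(a, b)] → w = 0.14
R4: (soiled=0.94 OR light=0.86) = 0.94; AND[min(a, b)] with filthy=0.43 → w = 0.43
Rules with consequent 'large': {R2, R4} → strengths 0.56, 0.43
Aggregate via t-conorm [max(a, b)]: 0.56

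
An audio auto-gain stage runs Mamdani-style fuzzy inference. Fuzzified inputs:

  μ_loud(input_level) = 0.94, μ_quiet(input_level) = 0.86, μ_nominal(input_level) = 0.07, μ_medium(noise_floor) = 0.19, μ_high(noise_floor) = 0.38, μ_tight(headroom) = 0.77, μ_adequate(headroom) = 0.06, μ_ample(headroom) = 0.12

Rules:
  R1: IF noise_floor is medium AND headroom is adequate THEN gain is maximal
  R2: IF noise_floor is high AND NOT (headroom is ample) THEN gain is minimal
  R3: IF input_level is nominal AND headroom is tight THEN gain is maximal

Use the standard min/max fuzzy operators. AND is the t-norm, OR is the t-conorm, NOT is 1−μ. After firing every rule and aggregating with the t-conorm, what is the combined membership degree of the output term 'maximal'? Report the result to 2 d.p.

R1: medium=0.19, adequate=0.06; AND[min(a, b)] → w = 0.06
R2: high=0.38, ¬ample=1−0.12=0.88; AND[min(a, b)] → w = 0.38
R3: nominal=0.07, tight=0.77; AND[min(a, b)] → w = 0.07
Rules with consequent 'maximal': {R1, R3} → strengths 0.06, 0.07
Aggregate via t-conorm [max(a, b)]: 0.07

0.07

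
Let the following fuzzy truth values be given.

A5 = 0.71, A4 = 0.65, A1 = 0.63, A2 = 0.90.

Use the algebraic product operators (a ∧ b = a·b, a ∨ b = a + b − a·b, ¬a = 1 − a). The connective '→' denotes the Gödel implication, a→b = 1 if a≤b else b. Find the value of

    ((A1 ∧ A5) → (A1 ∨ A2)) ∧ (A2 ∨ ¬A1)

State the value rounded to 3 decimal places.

A1 ∧ A5 = a·b on (0.6300, 0.7100) = 0.4473
A1 ∨ A2 = a + b − a·b on (0.6300, 0.9000) = 0.9630
(A1 ∧ A5) → (A1 ∨ A2)  [Gödel: 1 if a≤b else b] with a=0.4473, b=0.9630 → 1.0000
¬A1 = 1 − 0.6300 = 0.3700
A2 ∨ ¬A1 = a + b − a·b on (0.9000, 0.3700) = 0.9370
((A1 ∧ A5) → (A1 ∨ A2)) ∧ (A2 ∨ ¬A1) = a·b on (1.0000, 0.9370) = 0.9370

0.937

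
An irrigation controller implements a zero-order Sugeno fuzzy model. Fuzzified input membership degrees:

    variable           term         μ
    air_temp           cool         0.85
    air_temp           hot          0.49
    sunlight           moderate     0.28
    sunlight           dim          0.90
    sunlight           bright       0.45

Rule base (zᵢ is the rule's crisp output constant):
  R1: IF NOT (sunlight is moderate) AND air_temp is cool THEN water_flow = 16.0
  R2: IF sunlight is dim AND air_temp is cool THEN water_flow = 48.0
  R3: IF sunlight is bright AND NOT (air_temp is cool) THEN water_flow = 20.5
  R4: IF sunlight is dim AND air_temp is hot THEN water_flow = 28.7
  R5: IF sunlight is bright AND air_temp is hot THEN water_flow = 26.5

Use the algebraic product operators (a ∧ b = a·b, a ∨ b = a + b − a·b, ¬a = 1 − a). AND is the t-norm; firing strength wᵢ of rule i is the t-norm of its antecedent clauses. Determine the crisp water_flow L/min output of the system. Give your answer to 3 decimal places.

31.527

R1 (z=16.0): ¬moderate=1−0.28=0.72, cool=0.85; AND[a·b] → w = 0.6120
R2 (z=48.0): dim=0.90, cool=0.85; AND[a·b] → w = 0.7650
R3 (z=20.5): bright=0.45, ¬cool=1−0.85=0.15; AND[a·b] → w = 0.0675
R4 (z=28.7): dim=0.90, hot=0.49; AND[a·b] → w = 0.4410
R5 (z=26.5): bright=0.45, hot=0.49; AND[a·b] → w = 0.2205
Weighted average = (0.6120·16.0 + 0.7650·48.0 + 0.0675·20.5 + 0.4410·28.7 + 0.2205·26.5) / (0.6120 + 0.7650 + 0.0675 + 0.4410 + 0.2205)
  = 66.3957 / 2.1060 = 31.527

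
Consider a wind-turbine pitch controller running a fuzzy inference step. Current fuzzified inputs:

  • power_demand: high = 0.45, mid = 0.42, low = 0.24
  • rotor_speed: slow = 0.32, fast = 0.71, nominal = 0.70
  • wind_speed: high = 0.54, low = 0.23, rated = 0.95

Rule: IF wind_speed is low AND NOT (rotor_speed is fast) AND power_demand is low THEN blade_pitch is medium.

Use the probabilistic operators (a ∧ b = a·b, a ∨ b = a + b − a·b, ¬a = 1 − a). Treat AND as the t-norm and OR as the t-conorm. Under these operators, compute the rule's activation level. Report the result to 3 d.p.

0.016

firing strength: low=0.23, ¬fast=1−0.71=0.29, low=0.24; AND[a·b] → w = 0.0160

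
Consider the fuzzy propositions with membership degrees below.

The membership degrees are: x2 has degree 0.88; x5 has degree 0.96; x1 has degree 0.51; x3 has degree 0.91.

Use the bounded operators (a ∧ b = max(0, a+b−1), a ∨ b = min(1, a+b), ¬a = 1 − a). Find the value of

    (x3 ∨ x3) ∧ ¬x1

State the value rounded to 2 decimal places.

x3 ∨ x3 = min(1, a+b) on (0.91, 0.91) = 1.00
¬x1 = 1 − 0.51 = 0.49
(x3 ∨ x3) ∧ ¬x1 = max(0, a+b−1) on (1.00, 0.49) = 0.49

0.49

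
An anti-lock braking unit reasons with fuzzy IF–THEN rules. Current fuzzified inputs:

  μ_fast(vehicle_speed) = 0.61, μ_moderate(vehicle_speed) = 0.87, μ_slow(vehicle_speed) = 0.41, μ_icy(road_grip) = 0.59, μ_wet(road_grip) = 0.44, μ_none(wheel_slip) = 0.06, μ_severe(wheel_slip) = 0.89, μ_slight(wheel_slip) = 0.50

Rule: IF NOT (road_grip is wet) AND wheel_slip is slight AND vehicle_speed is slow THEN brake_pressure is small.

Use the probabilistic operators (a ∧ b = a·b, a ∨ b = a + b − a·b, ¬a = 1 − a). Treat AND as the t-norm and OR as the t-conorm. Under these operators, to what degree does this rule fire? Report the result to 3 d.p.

firing strength: ¬wet=1−0.44=0.56, slight=0.50, slow=0.41; AND[a·b] → w = 0.1148

0.115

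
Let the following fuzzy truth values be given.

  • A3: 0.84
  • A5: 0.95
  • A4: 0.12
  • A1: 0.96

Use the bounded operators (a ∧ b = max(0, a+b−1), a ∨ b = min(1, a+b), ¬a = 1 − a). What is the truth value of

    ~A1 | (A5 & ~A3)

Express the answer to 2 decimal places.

~A1 = 1 − 0.96 = 0.04
~A3 = 1 − 0.84 = 0.16
A5 & ~A3 = max(0, a+b−1) on (0.95, 0.16) = 0.11
~A1 | (A5 & ~A3) = min(1, a+b) on (0.04, 0.11) = 0.15

0.15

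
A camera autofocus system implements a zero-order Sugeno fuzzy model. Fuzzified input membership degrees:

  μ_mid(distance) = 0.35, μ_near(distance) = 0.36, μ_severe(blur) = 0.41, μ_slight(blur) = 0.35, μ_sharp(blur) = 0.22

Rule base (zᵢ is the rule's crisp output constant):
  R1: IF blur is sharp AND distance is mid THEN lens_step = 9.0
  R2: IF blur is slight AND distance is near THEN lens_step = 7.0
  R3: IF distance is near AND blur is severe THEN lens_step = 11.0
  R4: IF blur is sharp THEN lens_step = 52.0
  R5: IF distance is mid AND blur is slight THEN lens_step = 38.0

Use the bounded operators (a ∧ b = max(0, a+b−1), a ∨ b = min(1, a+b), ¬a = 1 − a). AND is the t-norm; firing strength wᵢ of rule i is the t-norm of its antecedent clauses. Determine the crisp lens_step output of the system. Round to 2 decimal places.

52.00

R1 (z=9.0): sharp=0.22, mid=0.35; AND[max(0, a+b−1)] → w = 0.00
R2 (z=7.0): slight=0.35, near=0.36; AND[max(0, a+b−1)] → w = 0.00
R3 (z=11.0): near=0.36, severe=0.41; AND[max(0, a+b−1)] → w = 0.00
R4 (z=52.0): sharp=0.22 → w = 0.22
R5 (z=38.0): mid=0.35, slight=0.35; AND[max(0, a+b−1)] → w = 0.00
Weighted average = (0.00·9.0 + 0.00·7.0 + 0.00·11.0 + 0.22·52.0 + 0.00·38.0) / (0.00 + 0.00 + 0.00 + 0.22 + 0.00)
  = 11.4400 / 0.2200 = 52.00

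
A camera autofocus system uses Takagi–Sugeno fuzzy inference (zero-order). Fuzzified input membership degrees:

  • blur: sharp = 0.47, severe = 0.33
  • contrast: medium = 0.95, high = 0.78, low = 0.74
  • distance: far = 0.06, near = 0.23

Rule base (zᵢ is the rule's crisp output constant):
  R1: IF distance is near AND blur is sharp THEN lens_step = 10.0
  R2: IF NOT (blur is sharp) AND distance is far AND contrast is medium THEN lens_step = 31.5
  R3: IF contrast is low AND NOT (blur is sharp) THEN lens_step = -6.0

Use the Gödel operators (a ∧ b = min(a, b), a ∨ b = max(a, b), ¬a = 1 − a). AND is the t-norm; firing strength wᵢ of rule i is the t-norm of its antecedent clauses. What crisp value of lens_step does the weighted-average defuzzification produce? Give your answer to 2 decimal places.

R1 (z=10.0): near=0.23, sharp=0.47; AND[min(a, b)] → w = 0.23
R2 (z=31.5): ¬sharp=1−0.47=0.53, far=0.06, medium=0.95; AND[min(a, b)] → w = 0.06
R3 (z=-6.0): low=0.74, ¬sharp=1−0.47=0.53; AND[min(a, b)] → w = 0.53
Weighted average = (0.23·10.0 + 0.06·31.5 + 0.53·-6.0) / (0.23 + 0.06 + 0.53)
  = 1.0100 / 0.8200 = 1.23

1.23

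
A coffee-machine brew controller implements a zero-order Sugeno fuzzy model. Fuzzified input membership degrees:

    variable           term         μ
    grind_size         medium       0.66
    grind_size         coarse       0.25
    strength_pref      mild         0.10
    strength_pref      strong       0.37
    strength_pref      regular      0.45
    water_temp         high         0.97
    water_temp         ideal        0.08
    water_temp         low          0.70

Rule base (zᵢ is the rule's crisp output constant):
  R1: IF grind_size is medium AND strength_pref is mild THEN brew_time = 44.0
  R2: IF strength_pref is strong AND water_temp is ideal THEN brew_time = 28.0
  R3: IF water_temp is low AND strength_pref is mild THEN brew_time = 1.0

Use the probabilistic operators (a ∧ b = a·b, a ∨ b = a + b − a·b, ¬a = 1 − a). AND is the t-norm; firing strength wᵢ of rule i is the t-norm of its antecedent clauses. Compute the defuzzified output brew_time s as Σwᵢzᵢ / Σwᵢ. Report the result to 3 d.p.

R1 (z=44.0): medium=0.66, mild=0.10; AND[a·b] → w = 0.0660
R2 (z=28.0): strong=0.37, ideal=0.08; AND[a·b] → w = 0.0296
R3 (z=1.0): low=0.70, mild=0.10; AND[a·b] → w = 0.0700
Weighted average = (0.0660·44.0 + 0.0296·28.0 + 0.0700·1.0) / (0.0660 + 0.0296 + 0.0700)
  = 3.8028 / 0.1656 = 22.964

22.964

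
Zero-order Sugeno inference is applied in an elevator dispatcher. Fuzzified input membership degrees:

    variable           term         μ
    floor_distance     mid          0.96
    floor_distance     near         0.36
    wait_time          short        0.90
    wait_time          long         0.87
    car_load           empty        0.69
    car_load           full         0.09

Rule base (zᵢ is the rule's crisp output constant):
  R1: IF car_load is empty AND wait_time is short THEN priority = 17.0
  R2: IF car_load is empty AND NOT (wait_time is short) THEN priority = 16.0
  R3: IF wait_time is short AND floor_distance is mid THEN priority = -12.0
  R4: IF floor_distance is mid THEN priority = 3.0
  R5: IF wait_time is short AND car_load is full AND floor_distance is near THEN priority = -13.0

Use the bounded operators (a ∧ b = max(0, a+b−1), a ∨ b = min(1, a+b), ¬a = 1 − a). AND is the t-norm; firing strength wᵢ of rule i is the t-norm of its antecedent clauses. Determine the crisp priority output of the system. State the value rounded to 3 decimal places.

1.075

R1 (z=17.0): empty=0.69, short=0.90; AND[max(0, a+b−1)] → w = 0.59
R2 (z=16.0): empty=0.69, ¬short=1−0.90=0.10; AND[max(0, a+b−1)] → w = 0.00
R3 (z=-12.0): short=0.90, mid=0.96; AND[max(0, a+b−1)] → w = 0.86
R4 (z=3.0): mid=0.96 → w = 0.96
R5 (z=-13.0): short=0.90, full=0.09, near=0.36; AND[max(0, a+b−1)] → w = 0.00
Weighted average = (0.59·17.0 + 0.00·16.0 + 0.86·-12.0 + 0.96·3.0 + 0.00·-13.0) / (0.59 + 0.00 + 0.86 + 0.96 + 0.00)
  = 2.5900 / 2.4100 = 1.075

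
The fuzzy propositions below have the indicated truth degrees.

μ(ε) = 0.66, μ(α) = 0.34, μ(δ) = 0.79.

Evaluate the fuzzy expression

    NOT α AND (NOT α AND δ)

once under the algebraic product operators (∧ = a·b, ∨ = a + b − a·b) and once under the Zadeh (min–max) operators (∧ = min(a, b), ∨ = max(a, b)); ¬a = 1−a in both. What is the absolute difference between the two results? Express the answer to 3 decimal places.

0.316

Under algebraic product:
  NOT α = 1 − 0.3400 = 0.6600
  NOT α = 1 − 0.3400 = 0.6600
  NOT α AND δ = a·b on (0.6600, 0.7900) = 0.5214
  NOT α AND (NOT α AND δ) = a·b on (0.6600, 0.5214) = 0.3441
  → value = 0.3441
Under Zadeh (min–max):
  NOT α = 1 − 0.34 = 0.66
  NOT α = 1 − 0.34 = 0.66
  NOT α AND δ = min(a, b) on (0.66, 0.79) = 0.66
  NOT α AND (NOT α AND δ) = min(a, b) on (0.66, 0.66) = 0.66
  → value = 0.6600
|0.3441 − 0.6600| = 0.316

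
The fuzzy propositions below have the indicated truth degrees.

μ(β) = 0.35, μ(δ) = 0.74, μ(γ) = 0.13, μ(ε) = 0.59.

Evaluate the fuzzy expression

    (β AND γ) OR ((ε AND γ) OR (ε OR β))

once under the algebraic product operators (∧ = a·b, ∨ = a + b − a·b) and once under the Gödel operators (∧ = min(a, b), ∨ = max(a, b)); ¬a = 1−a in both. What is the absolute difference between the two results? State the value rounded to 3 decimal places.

0.175

Under algebraic product:
  β AND γ = a·b on (0.3500, 0.1300) = 0.0455
  ε AND γ = a·b on (0.5900, 0.1300) = 0.0767
  ε OR β = a + b − a·b on (0.5900, 0.3500) = 0.7335
  (ε AND γ) OR (ε OR β) = a + b − a·b on (0.0767, 0.7335) = 0.7539
  (β AND γ) OR ((ε AND γ) OR (ε OR β)) = a + b − a·b on (0.0455, 0.7539) = 0.7651
  → value = 0.7651
Under Gödel:
  β AND γ = min(a, b) on (0.35, 0.13) = 0.13
  ε AND γ = min(a, b) on (0.59, 0.13) = 0.13
  ε OR β = max(a, b) on (0.59, 0.35) = 0.59
  (ε AND γ) OR (ε OR β) = max(a, b) on (0.13, 0.59) = 0.59
  (β AND γ) OR ((ε AND γ) OR (ε OR β)) = max(a, b) on (0.13, 0.59) = 0.59
  → value = 0.5900
|0.7651 − 0.5900| = 0.175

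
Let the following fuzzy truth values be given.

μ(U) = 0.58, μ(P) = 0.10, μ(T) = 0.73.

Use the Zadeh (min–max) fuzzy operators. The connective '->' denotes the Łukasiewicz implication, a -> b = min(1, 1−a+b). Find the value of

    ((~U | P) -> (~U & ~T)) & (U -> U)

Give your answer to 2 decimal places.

~U = 1 − 0.58 = 0.42
~U | P = max(a, b) on (0.42, 0.10) = 0.42
~U = 1 − 0.58 = 0.42
~T = 1 − 0.73 = 0.27
~U & ~T = min(a, b) on (0.42, 0.27) = 0.27
(~U | P) -> (~U & ~T)  [Łukasiewicz: min(1, 1−a+b)] with a=0.42, b=0.27 → 0.85
U -> U  [Łukasiewicz: min(1, 1−a+b)] with a=0.58, b=0.58 → 1.00
((~U | P) -> (~U & ~T)) & (U -> U) = min(a, b) on (0.85, 1.00) = 0.85

0.85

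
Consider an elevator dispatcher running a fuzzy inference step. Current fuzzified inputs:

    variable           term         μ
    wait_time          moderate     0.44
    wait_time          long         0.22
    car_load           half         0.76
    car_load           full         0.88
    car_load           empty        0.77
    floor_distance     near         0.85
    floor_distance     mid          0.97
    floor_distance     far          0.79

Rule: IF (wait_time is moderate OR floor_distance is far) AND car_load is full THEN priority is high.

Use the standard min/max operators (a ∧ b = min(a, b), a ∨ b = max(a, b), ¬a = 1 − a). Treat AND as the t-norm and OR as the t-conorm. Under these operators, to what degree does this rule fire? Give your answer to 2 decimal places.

firing strength: (moderate=0.44 OR far=0.79) = 0.79; AND[min(a, b)] with full=0.88 → w = 0.79

0.79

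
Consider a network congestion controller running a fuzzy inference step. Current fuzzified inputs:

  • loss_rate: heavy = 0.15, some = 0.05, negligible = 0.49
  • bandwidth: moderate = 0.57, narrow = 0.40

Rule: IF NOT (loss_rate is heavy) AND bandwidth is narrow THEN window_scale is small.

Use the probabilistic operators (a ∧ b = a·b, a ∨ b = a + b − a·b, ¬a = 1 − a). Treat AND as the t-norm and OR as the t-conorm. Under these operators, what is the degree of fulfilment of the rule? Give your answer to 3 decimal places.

0.340

firing strength: ¬heavy=1−0.15=0.85, narrow=0.40; AND[a·b] → w = 0.3400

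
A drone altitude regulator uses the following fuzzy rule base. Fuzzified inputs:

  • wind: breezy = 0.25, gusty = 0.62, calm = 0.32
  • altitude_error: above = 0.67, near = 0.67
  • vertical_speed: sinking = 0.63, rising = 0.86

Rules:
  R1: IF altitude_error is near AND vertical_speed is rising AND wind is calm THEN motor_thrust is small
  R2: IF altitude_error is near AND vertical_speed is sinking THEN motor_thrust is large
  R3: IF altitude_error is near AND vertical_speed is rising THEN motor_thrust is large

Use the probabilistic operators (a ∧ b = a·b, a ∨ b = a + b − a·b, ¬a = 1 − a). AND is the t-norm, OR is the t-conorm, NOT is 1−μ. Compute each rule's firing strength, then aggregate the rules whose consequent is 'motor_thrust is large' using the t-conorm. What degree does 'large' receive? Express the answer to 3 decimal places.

0.755

R1: near=0.67, rising=0.86, calm=0.32; AND[a·b] → w = 0.1844
R2: near=0.67, sinking=0.63; AND[a·b] → w = 0.4221
R3: near=0.67, rising=0.86; AND[a·b] → w = 0.5762
Rules with consequent 'large': {R2, R3} → strengths 0.4221, 0.5762
Aggregate via t-conorm [a + b − a·b]: 0.7551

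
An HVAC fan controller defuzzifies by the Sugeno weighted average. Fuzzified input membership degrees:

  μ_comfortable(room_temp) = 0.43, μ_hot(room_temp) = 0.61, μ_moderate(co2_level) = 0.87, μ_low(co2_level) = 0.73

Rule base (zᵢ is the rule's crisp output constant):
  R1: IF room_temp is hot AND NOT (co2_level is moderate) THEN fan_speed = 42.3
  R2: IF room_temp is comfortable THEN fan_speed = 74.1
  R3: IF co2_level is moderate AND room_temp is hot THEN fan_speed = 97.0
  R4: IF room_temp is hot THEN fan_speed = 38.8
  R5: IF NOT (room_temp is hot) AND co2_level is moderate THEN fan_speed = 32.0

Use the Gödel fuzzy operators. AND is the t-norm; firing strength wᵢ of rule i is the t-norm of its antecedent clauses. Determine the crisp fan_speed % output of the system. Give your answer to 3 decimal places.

61.143

R1 (z=42.3): hot=0.61, ¬moderate=1−0.87=0.13; AND[min(a, b)] → w = 0.13
R2 (z=74.1): comfortable=0.43 → w = 0.43
R3 (z=97.0): moderate=0.87, hot=0.61; AND[min(a, b)] → w = 0.61
R4 (z=38.8): hot=0.61 → w = 0.61
R5 (z=32.0): ¬hot=1−0.61=0.39, moderate=0.87; AND[min(a, b)] → w = 0.39
Weighted average = (0.13·42.3 + 0.43·74.1 + 0.61·97.0 + 0.61·38.8 + 0.39·32.0) / (0.13 + 0.43 + 0.61 + 0.61 + 0.39)
  = 132.6800 / 2.1700 = 61.143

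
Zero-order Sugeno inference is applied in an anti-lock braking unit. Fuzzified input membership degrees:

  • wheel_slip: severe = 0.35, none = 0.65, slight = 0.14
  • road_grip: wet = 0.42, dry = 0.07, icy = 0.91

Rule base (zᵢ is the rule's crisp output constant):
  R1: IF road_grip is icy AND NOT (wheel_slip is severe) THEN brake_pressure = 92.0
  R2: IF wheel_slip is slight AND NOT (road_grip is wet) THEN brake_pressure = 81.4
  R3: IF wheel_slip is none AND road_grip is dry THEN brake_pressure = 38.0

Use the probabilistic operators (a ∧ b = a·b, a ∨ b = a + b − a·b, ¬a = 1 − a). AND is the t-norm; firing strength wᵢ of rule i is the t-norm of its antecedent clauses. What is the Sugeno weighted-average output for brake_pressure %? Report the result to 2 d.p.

R1 (z=92.0): icy=0.91, ¬severe=1−0.35=0.65; AND[a·b] → w = 0.5915
R2 (z=81.4): slight=0.14, ¬wet=1−0.42=0.58; AND[a·b] → w = 0.0812
R3 (z=38.0): none=0.65, dry=0.07; AND[a·b] → w = 0.0455
Weighted average = (0.5915·92.0 + 0.0812·81.4 + 0.0455·38.0) / (0.5915 + 0.0812 + 0.0455)
  = 62.7567 / 0.7182 = 87.38

87.38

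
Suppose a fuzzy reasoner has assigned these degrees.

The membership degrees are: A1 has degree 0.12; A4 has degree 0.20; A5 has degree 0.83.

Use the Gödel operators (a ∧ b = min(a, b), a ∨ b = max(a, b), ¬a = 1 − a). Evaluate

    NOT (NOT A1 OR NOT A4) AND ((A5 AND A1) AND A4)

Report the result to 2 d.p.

NOT A1 = 1 − 0.12 = 0.88
NOT A4 = 1 − 0.20 = 0.80
NOT A1 OR NOT A4 = max(a, b) on (0.88, 0.80) = 0.88
NOT (NOT A1 OR NOT A4) = 1 − 0.88 = 0.12
A5 AND A1 = min(a, b) on (0.83, 0.12) = 0.12
(A5 AND A1) AND A4 = min(a, b) on (0.12, 0.20) = 0.12
NOT (NOT A1 OR NOT A4) AND ((A5 AND A1) AND A4) = min(a, b) on (0.12, 0.12) = 0.12

0.12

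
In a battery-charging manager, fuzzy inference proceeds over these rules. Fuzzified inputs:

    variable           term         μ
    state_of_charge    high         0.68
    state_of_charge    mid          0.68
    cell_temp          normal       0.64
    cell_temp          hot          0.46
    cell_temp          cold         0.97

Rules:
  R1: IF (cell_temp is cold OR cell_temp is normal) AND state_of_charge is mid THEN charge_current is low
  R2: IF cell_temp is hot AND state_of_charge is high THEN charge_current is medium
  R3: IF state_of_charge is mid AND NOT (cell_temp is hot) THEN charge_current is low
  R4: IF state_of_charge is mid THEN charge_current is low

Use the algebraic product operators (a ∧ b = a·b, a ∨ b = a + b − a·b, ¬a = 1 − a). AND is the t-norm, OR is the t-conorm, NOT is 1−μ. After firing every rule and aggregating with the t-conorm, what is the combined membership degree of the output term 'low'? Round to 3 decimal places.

0.934

R1: (cold=0.97 OR normal=0.64) = 0.9892; AND[a·b] with mid=0.68 → w = 0.6727
R2: hot=0.46, high=0.68; AND[a·b] → w = 0.3128
R3: mid=0.68, ¬hot=1−0.46=0.54; AND[a·b] → w = 0.3672
R4: mid=0.68 → w = 0.6800
Rules with consequent 'low': {R1, R3, R4} → strengths 0.6727, 0.3672, 0.6800
Aggregate via t-conorm [a + b − a·b]: 0.9337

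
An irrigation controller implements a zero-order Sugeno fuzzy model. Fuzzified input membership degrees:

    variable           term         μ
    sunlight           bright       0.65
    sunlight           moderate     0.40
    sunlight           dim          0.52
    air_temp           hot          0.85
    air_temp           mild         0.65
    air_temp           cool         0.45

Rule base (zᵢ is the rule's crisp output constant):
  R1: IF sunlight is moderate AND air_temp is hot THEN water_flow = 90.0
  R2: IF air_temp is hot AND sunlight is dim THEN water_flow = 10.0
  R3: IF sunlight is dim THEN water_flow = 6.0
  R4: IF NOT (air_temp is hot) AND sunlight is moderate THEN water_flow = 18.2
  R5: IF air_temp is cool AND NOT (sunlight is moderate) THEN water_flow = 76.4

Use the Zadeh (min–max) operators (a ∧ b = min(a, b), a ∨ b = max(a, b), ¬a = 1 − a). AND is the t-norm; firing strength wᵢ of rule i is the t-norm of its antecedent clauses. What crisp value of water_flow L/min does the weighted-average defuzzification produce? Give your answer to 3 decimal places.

R1 (z=90.0): moderate=0.40, hot=0.85; AND[min(a, b)] → w = 0.40
R2 (z=10.0): hot=0.85, dim=0.52; AND[min(a, b)] → w = 0.52
R3 (z=6.0): dim=0.52 → w = 0.52
R4 (z=18.2): ¬hot=1−0.85=0.15, moderate=0.40; AND[min(a, b)] → w = 0.15
R5 (z=76.4): cool=0.45, ¬moderate=1−0.40=0.60; AND[min(a, b)] → w = 0.45
Weighted average = (0.40·90.0 + 0.52·10.0 + 0.52·6.0 + 0.15·18.2 + 0.45·76.4) / (0.40 + 0.52 + 0.52 + 0.15 + 0.45)
  = 81.4300 / 2.0400 = 39.917

39.917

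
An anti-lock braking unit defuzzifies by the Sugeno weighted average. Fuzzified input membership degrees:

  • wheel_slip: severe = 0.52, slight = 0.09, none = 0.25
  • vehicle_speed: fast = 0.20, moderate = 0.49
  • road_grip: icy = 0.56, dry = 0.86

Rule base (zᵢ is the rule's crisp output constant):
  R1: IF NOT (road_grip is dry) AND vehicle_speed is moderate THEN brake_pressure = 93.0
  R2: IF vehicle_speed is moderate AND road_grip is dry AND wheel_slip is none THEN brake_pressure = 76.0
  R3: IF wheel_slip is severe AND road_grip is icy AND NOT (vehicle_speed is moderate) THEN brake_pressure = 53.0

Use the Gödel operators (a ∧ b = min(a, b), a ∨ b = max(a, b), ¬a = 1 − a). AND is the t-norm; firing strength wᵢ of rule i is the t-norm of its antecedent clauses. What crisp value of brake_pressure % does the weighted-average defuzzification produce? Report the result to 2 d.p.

R1 (z=93.0): ¬dry=1−0.86=0.14, moderate=0.49; AND[min(a, b)] → w = 0.14
R2 (z=76.0): moderate=0.49, dry=0.86, none=0.25; AND[min(a, b)] → w = 0.25
R3 (z=53.0): severe=0.52, icy=0.56, ¬moderate=1−0.49=0.51; AND[min(a, b)] → w = 0.51
Weighted average = (0.14·93.0 + 0.25·76.0 + 0.51·53.0) / (0.14 + 0.25 + 0.51)
  = 59.0500 / 0.9000 = 65.61

65.61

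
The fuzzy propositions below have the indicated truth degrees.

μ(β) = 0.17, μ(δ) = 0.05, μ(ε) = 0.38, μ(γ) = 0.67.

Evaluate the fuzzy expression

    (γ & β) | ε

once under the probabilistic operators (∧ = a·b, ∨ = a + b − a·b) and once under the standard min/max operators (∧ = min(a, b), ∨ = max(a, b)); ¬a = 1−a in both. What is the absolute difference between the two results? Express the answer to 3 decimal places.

Under probabilistic:
  γ & β = a·b on (0.6700, 0.1700) = 0.1139
  (γ & β) | ε = a + b − a·b on (0.1139, 0.3800) = 0.4506
  → value = 0.4506
Under standard min/max:
  γ & β = min(a, b) on (0.67, 0.17) = 0.17
  (γ & β) | ε = max(a, b) on (0.17, 0.38) = 0.38
  → value = 0.3800
|0.4506 − 0.3800| = 0.071

0.071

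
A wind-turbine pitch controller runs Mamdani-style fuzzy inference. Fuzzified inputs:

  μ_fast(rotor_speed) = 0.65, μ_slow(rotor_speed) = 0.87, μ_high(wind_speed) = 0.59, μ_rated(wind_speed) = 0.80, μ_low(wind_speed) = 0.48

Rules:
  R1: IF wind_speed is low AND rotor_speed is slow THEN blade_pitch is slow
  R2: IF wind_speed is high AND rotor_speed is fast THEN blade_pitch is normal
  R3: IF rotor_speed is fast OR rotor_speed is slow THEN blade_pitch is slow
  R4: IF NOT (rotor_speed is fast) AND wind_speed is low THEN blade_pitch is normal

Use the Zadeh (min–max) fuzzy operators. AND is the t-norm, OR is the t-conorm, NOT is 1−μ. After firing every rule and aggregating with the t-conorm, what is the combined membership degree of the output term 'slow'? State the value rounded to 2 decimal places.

R1: low=0.48, slow=0.87; AND[min(a, b)] → w = 0.48
R2: high=0.59, fast=0.65; AND[min(a, b)] → w = 0.59
R3: fast=0.65, slow=0.87; OR[max(a, b)] → w = 0.87
R4: ¬fast=1−0.65=0.35, low=0.48; AND[min(a, b)] → w = 0.35
Rules with consequent 'slow': {R1, R3} → strengths 0.48, 0.87
Aggregate via t-conorm [max(a, b)]: 0.87

0.87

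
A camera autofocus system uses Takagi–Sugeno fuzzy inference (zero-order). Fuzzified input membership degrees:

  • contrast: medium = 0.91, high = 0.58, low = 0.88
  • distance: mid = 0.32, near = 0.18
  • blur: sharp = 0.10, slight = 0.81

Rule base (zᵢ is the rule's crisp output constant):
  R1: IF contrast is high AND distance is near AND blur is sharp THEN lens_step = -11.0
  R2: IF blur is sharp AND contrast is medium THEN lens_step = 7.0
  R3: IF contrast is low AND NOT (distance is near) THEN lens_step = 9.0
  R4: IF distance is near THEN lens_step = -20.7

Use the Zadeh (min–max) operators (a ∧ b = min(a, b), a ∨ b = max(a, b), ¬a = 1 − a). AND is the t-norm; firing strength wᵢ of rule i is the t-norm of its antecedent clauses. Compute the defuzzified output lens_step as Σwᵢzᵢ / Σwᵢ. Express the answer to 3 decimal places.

R1 (z=-11.0): high=0.58, near=0.18, sharp=0.10; AND[min(a, b)] → w = 0.10
R2 (z=7.0): sharp=0.10, medium=0.91; AND[min(a, b)] → w = 0.10
R3 (z=9.0): low=0.88, ¬near=1−0.18=0.82; AND[min(a, b)] → w = 0.82
R4 (z=-20.7): near=0.18 → w = 0.18
Weighted average = (0.10·-11.0 + 0.10·7.0 + 0.82·9.0 + 0.18·-20.7) / (0.10 + 0.10 + 0.82 + 0.18)
  = 3.2540 / 1.2000 = 2.712

2.712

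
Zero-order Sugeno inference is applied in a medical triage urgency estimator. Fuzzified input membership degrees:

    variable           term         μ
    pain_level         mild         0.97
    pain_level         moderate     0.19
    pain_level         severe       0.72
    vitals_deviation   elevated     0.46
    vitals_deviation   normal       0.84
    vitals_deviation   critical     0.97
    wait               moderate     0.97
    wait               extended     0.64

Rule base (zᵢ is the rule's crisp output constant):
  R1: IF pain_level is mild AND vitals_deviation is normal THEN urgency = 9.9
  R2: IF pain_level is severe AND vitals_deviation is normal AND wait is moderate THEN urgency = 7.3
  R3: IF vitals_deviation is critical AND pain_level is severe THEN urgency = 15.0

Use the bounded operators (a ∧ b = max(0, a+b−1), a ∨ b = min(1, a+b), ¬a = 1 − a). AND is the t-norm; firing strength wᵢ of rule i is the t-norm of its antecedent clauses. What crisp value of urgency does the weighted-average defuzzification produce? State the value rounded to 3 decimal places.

R1 (z=9.9): mild=0.97, normal=0.84; AND[max(0, a+b−1)] → w = 0.81
R2 (z=7.3): severe=0.72, normal=0.84, moderate=0.97; AND[max(0, a+b−1)] → w = 0.53
R3 (z=15.0): critical=0.97, severe=0.72; AND[max(0, a+b−1)] → w = 0.69
Weighted average = (0.81·9.9 + 0.53·7.3 + 0.69·15.0) / (0.81 + 0.53 + 0.69)
  = 22.2380 / 2.0300 = 10.955

10.955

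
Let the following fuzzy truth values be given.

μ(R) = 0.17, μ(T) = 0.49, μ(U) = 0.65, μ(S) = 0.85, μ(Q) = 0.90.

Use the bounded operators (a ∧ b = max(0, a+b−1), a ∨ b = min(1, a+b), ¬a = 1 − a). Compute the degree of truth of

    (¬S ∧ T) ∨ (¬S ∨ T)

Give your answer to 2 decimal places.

¬S = 1 − 0.85 = 0.15
¬S ∧ T = max(0, a+b−1) on (0.15, 0.49) = 0.00
¬S = 1 − 0.85 = 0.15
¬S ∨ T = min(1, a+b) on (0.15, 0.49) = 0.64
(¬S ∧ T) ∨ (¬S ∨ T) = min(1, a+b) on (0.00, 0.64) = 0.64

0.64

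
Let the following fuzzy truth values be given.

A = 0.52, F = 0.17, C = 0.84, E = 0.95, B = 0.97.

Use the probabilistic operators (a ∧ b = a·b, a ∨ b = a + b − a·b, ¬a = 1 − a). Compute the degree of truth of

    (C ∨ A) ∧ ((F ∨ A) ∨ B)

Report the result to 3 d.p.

0.912

C ∨ A = a + b − a·b on (0.8400, 0.5200) = 0.9232
F ∨ A = a + b − a·b on (0.1700, 0.5200) = 0.6016
(F ∨ A) ∨ B = a + b − a·b on (0.6016, 0.9700) = 0.9880
(C ∨ A) ∧ ((F ∨ A) ∨ B) = a·b on (0.9232, 0.9880) = 0.9122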